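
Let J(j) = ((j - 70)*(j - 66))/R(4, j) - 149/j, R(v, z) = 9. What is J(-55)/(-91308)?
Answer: -208304/11299365 ≈ -0.018435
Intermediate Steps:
J(j) = -149/j + (-70 + j)*(-66 + j)/9 (J(j) = ((j - 70)*(j - 66))/9 - 149/j = ((-70 + j)*(-66 + j))*(⅑) - 149/j = (-70 + j)*(-66 + j)/9 - 149/j = -149/j + (-70 + j)*(-66 + j)/9)
J(-55)/(-91308) = ((⅑)*(-1341 - 55*(4620 + (-55)² - 136*(-55)))/(-55))/(-91308) = ((⅑)*(-1/55)*(-1341 - 55*(4620 + 3025 + 7480)))*(-1/91308) = ((⅑)*(-1/55)*(-1341 - 55*15125))*(-1/91308) = ((⅑)*(-1/55)*(-1341 - 831875))*(-1/91308) = ((⅑)*(-1/55)*(-833216))*(-1/91308) = (833216/495)*(-1/91308) = -208304/11299365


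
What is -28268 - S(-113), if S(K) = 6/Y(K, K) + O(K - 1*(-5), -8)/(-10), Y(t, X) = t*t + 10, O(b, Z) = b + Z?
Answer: -1806925072/63895 ≈ -28280.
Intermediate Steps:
O(b, Z) = Z + b
Y(t, X) = 10 + t² (Y(t, X) = t² + 10 = 10 + t²)
S(K) = 3/10 + 6/(10 + K²) - K/10 (S(K) = 6/(10 + K²) + (-8 + (K - 1*(-5)))/(-10) = 6/(10 + K²) + (-8 + (K + 5))*(-⅒) = 6/(10 + K²) + (-8 + (5 + K))*(-⅒) = 6/(10 + K²) + (-3 + K)*(-⅒) = 6/(10 + K²) + (3/10 - K/10) = 3/10 + 6/(10 + K²) - K/10)
-28268 - S(-113) = -28268 - (60 + (3 - 1*(-113))*(10 + (-113)²))/(10*(10 + (-113)²)) = -28268 - (60 + (3 + 113)*(10 + 12769))/(10*(10 + 12769)) = -28268 - (60 + 116*12779)/(10*12779) = -28268 - (60 + 1482364)/(10*12779) = -28268 - 1482424/(10*12779) = -28268 - 1*741212/63895 = -28268 - 741212/63895 = -1806925072/63895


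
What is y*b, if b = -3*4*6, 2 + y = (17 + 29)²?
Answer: -152208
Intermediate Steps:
y = 2114 (y = -2 + (17 + 29)² = -2 + 46² = -2 + 2116 = 2114)
b = -72 (b = -12*6 = -72)
y*b = 2114*(-72) = -152208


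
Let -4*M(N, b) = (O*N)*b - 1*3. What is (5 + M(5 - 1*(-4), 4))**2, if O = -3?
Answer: 17161/16 ≈ 1072.6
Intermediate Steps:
M(N, b) = 3/4 + 3*N*b/4 (M(N, b) = -((-3*N)*b - 1*3)/4 = -(-3*N*b - 3)/4 = -(-3 - 3*N*b)/4 = 3/4 + 3*N*b/4)
(5 + M(5 - 1*(-4), 4))**2 = (5 + (3/4 + (3/4)*(5 - 1*(-4))*4))**2 = (5 + (3/4 + (3/4)*(5 + 4)*4))**2 = (5 + (3/4 + (3/4)*9*4))**2 = (5 + (3/4 + 27))**2 = (5 + 111/4)**2 = (131/4)**2 = 17161/16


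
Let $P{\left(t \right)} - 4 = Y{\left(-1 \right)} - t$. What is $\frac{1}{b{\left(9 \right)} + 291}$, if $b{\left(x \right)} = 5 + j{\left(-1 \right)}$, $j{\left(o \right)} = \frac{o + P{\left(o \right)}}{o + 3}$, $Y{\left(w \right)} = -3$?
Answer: $\frac{2}{593} \approx 0.0033727$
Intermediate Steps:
$P{\left(t \right)} = 1 - t$ ($P{\left(t \right)} = 4 - \left(3 + t\right) = 1 - t$)
$j{\left(o \right)} = \frac{1}{3 + o}$ ($j{\left(o \right)} = \frac{o - \left(-1 + o\right)}{o + 3} = 1 \frac{1}{3 + o} = \frac{1}{3 + o}$)
$b{\left(x \right)} = \frac{11}{2}$ ($b{\left(x \right)} = 5 + \frac{1}{3 - 1} = 5 + \frac{1}{2} = \frac{11}{2}$)
$\frac{1}{b{\left(9 \right)} + 291} = \frac{1}{\frac{11}{2} + 291} = \frac{1}{\frac{593}{2}} = \frac{2}{593}$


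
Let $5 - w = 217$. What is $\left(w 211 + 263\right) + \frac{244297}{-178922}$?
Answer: $- \frac{7956726715}{178922} \approx -44470.0$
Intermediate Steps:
$w = -212$ ($w = 5 - 217 = -212$)
$\left(w 211 + 263\right) + \frac{244297}{-178922} = \left(\left(-212\right) 211 + 263\right) + \frac{244297}{-178922} = \left(-44732 + 263\right) + 244297 \left(- \frac{1}{178922}\right) = -44469 - \frac{244297}{178922} = - \frac{7956726715}{178922}$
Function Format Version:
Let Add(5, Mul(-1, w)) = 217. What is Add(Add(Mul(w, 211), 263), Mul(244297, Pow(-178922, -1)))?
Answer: Rational(-7956726715, 178922) ≈ -44470.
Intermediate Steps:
w = -212 (w = Add(5, Mul(-1, 217)) = Add(5, -217) = -212)
Add(Add(Mul(w, 211), 263), Mul(244297, Pow(-178922, -1))) = Add(Add(Mul(-212, 211), 263), Mul(244297, Pow(-178922, -1))) = Add(Add(-44732, 263), Mul(244297, Rational(-1, 178922))) = Add(-44469, Rational(-244297, 178922)) = Rational(-7956726715, 178922)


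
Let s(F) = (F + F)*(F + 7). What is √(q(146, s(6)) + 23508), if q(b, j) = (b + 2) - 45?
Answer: √23611 ≈ 153.66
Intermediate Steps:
s(F) = 2*F*(7 + F) (s(F) = (2*F)*(7 + F) = 2*F*(7 + F))
q(b, j) = -43 + b (q(b, j) = (2 + b) - 45 = -43 + b)
√(q(146, s(6)) + 23508) = √((-43 + 146) + 23508) = √(103 + 23508) = √23611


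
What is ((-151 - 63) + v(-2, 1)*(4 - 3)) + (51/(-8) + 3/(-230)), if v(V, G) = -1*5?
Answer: -207357/920 ≈ -225.39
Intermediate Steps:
v(V, G) = -5
((-151 - 63) + v(-2, 1)*(4 - 3)) + (51/(-8) + 3/(-230)) = ((-151 - 63) - 5*(4 - 3)) + (51/(-8) + 3/(-230)) = (-214 - 5*1) + (51*(-1/8) + 3*(-1/230)) = (-214 - 5) + (-51/8 - 3/230) = -219 - 5877/920 = -207357/920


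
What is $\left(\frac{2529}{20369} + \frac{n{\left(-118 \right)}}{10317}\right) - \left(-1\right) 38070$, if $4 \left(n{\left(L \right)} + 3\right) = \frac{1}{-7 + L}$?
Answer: $\frac{210534770859349}{5530183500} \approx 38070.0$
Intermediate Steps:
$n{\left(L \right)} = -3 + \frac{1}{4 \left(-7 + L\right)}$
$\left(\frac{2529}{20369} + \frac{n{\left(-118 \right)}}{10317}\right) - \left(-1\right) 38070 = \left(\frac{2529}{20369} + \frac{\frac{1}{4} \frac{1}{-7 - 118} \left(85 - -1416\right)}{10317}\right) - \left(-1\right) 38070 = \left(2529 \cdot \frac{1}{20369} + \frac{85 + 1416}{4 \left(-125\right)} \frac{1}{10317}\right) - -38070 = \left(\frac{2529}{20369} + \frac{1}{4} \left(- \frac{1}{125}\right) 1501 \cdot \frac{1}{10317}\right) + 38070 = \left(\frac{2529}{20369} - \frac{79}{271500}\right) + 38070 = \frac{685014349}{5530183500} + 38070 = \frac{210534770859349}{5530183500}$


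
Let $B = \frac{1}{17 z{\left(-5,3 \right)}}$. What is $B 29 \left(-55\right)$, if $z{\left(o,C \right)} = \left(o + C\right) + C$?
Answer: $- \frac{1595}{17} \approx -93.823$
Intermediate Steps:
$z{\left(o,C \right)} = o + 2 C$ ($z{\left(o,C \right)} = \left(C + o\right) + C = o + 2 C$)
$B = \frac{1}{17}$ ($B = \frac{1}{17 \left(-5 + 2 \cdot 3\right)} = \frac{1}{17 \left(-5 + 6\right)} = \frac{1}{17 \cdot 1} = \frac{1}{17} \approx 0.058824$)
$B 29 \left(-55\right) = \frac{1}{17} \cdot 29 \left(-55\right) = \frac{29}{17} \left(-55\right) = - \frac{1595}{17}$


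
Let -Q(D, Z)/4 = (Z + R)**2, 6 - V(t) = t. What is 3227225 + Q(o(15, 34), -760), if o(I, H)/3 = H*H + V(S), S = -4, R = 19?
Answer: 1030901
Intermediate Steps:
V(t) = 6 - t
o(I, H) = 30 + 3*H**2 (o(I, H) = 3*(H*H + (6 - 1*(-4))) = 3*(H**2 + (6 + 4)) = 3*(H**2 + 10) = 3*(10 + H**2) = 30 + 3*H**2)
Q(D, Z) = -4*(19 + Z)**2 (Q(D, Z) = -4*(Z + 19)**2 = -4*(19 + Z)**2)
3227225 + Q(o(15, 34), -760) = 3227225 - 4*(19 - 760)**2 = 3227225 - 4*(-741)**2 = 3227225 - 4*549081 = 3227225 - 2196324 = 1030901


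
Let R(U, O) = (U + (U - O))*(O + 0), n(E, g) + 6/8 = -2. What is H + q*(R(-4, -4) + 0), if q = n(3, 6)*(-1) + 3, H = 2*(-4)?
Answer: 84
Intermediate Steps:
n(E, g) = -11/4 (n(E, g) = -¾ - 2 = -11/4)
H = -8
q = 23/4 (q = -11/4*(-1) + 3 = 11/4 + 3 = 23/4 ≈ 5.7500)
R(U, O) = O*(-O + 2*U) (R(U, O) = (-O + 2*U)*O = O*(-O + 2*U))
H + q*(R(-4, -4) + 0) = -8 + 23*(-4*(-1*(-4) + 2*(-4)) + 0)/4 = -8 + 23*(-4*(4 - 8) + 0)/4 = -8 + 23*(-4*(-4) + 0)/4 = -8 + 23*(16 + 0)/4 = -8 + (23/4)*16 = -8 + 92 = 84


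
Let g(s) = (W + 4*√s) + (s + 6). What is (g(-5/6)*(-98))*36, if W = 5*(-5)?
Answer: 69972 - 2352*I*√30 ≈ 69972.0 - 12882.0*I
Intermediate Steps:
W = -25
g(s) = -19 + s + 4*√s (g(s) = (-25 + 4*√s) + (s + 6) = (-25 + 4*√s) + (6 + s) = -19 + s + 4*√s)
(g(-5/6)*(-98))*36 = ((-19 - 5/6 + 4*√(-5/6))*(-98))*36 = ((-19 - 5*⅙ + 4*√(-5*⅙))*(-98))*36 = ((-19 - ⅚ + 4*√(-⅚))*(-98))*36 = ((-19 - ⅚ + 4*(I*√30/6))*(-98))*36 = ((-19 - ⅚ + 2*I*√30/3)*(-98))*36 = ((-119/6 + 2*I*√30/3)*(-98))*36 = (5831/3 - 196*I*√30/3)*36 = 69972 - 2352*I*√30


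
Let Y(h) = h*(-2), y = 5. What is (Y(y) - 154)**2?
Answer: 26896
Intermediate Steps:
Y(h) = -2*h
(Y(y) - 154)**2 = (-2*5 - 154)**2 = (-10 - 154)**2 = (-164)**2 = 26896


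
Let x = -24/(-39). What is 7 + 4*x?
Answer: 123/13 ≈ 9.4615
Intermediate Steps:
x = 8/13 (x = -24*(-1/39) = 8/13 ≈ 0.61539)
7 + 4*x = 7 + 4*(8/13) = 7 + 32/13 = 123/13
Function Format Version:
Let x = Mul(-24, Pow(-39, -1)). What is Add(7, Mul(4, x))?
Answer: Rational(123, 13) ≈ 9.4615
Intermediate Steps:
x = Rational(8, 13) (x = Mul(-24, Rational(-1, 39)) = Rational(8, 13) ≈ 0.61539)
Add(7, Mul(4, x)) = Add(7, Mul(4, Rational(8, 13))) = Add(7, Rational(32, 13)) = Rational(123, 13)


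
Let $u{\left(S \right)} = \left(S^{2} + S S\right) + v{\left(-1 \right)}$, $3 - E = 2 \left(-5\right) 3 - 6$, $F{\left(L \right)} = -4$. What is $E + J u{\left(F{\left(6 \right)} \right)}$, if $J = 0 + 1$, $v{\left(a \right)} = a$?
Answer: $70$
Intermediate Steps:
$E = 39$ ($E = 3 - \left(2 \left(-5\right) 3 - 6\right) = 3 - \left(\left(-10\right) 3 - 6\right) = 3 - \left(-30 - 6\right) = 3 - -36 = 3 + 36 = 39$)
$u{\left(S \right)} = -1 + 2 S^{2}$ ($u{\left(S \right)} = \left(S^{2} + S S\right) - 1 = \left(S^{2} + S^{2}\right) - 1 = 2 S^{2} - 1 = -1 + 2 S^{2}$)
$J = 1$
$E + J u{\left(F{\left(6 \right)} \right)} = 39 + 1 \left(-1 + 2 \left(-4\right)^{2}\right) = 39 + 1 \left(-1 + 2 \cdot 16\right) = 39 + 1 \left(-1 + 32\right) = 39 + 1 \cdot 31 = 39 + 31 = 70$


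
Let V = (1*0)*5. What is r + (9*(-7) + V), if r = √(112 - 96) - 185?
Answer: -244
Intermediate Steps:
V = 0 (V = 0*5 = 0)
r = -181 (r = √16 - 185 = 4 - 185 = -181)
r + (9*(-7) + V) = -181 + (9*(-7) + 0) = -181 + (-63 + 0) = -181 - 63 = -244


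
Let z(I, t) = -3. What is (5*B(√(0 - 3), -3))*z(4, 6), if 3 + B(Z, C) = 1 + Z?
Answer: 30 - 15*I*√3 ≈ 30.0 - 25.981*I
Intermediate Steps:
B(Z, C) = -2 + Z (B(Z, C) = -3 + (1 + Z) = -2 + Z)
(5*B(√(0 - 3), -3))*z(4, 6) = (5*(-2 + √(0 - 3)))*(-3) = (5*(-2 + √(-3)))*(-3) = (5*(-2 + I*√3))*(-3) = (-10 + 5*I*√3)*(-3) = 30 - 15*I*√3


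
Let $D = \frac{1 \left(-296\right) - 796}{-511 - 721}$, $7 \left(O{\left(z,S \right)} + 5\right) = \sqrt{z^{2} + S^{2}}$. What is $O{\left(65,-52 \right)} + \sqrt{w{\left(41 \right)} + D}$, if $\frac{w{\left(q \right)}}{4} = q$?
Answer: $-5 + \frac{\sqrt{79805}}{22} + \frac{13 \sqrt{41}}{7} \approx 19.732$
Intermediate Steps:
$w{\left(q \right)} = 4 q$
$O{\left(z,S \right)} = -5 + \frac{\sqrt{S^{2} + z^{2}}}{7}$ ($O{\left(z,S \right)} = -5 + \frac{\sqrt{z^{2} + S^{2}}}{7} = -5 + \frac{\sqrt{S^{2} + z^{2}}}{7}$)
$D = \frac{39}{44}$ ($D = \frac{-296 - 796}{-1232} = \left(-1092\right) \left(- \frac{1}{1232}\right) = \frac{39}{44} \approx 0.88636$)
$O{\left(65,-52 \right)} + \sqrt{w{\left(41 \right)} + D} = \left(-5 + \frac{\sqrt{\left(-52\right)^{2} + 65^{2}}}{7}\right) + \sqrt{4 \cdot 41 + \frac{39}{44}} = \left(-5 + \frac{\sqrt{2704 + 4225}}{7}\right) + \sqrt{164 + \frac{39}{44}} = \left(-5 + \frac{\sqrt{6929}}{7}\right) + \sqrt{\frac{7255}{44}} = \left(-5 + \frac{13 \sqrt{41}}{7}\right) + \frac{\sqrt{79805}}{22} = -5 + \frac{\sqrt{79805}}{22} + \frac{13 \sqrt{41}}{7}$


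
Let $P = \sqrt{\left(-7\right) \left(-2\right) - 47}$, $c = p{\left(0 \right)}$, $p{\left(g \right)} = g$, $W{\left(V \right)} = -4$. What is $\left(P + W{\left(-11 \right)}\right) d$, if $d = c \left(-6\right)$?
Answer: $0$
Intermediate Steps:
$c = 0$
$P = i \sqrt{33}$ ($P = \sqrt{14 - 47} = \sqrt{-33} = i \sqrt{33} \approx 5.7446 i$)
$d = 0$ ($d = 0 \left(-6\right) = 0$)
$\left(P + W{\left(-11 \right)}\right) d = \left(i \sqrt{33} - 4\right) 0 = \left(-4 + i \sqrt{33}\right) 0 = 0$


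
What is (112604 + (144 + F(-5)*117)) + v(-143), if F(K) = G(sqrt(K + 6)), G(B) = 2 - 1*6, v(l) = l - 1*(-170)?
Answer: 112307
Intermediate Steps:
v(l) = 170 + l (v(l) = l + 170 = 170 + l)
G(B) = -4 (G(B) = 2 - 6 = -4)
F(K) = -4
(112604 + (144 + F(-5)*117)) + v(-143) = (112604 + (144 - 4*117)) + (170 - 143) = (112604 + (144 - 468)) + 27 = (112604 - 324) + 27 = 112280 + 27 = 112307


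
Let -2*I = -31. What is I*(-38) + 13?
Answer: -576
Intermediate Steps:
I = 31/2 (I = -1/2*(-31) = 31/2 ≈ 15.500)
I*(-38) + 13 = (31/2)*(-38) + 13 = -589 + 13 = -576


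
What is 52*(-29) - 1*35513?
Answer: -37021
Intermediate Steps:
52*(-29) - 1*35513 = -1508 - 35513 = -37021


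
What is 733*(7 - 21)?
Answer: -10262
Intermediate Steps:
733*(7 - 21) = 733*(-14) = -10262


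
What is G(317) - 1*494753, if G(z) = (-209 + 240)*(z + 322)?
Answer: -474944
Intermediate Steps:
G(z) = 9982 + 31*z (G(z) = 31*(322 + z) = 9982 + 31*z)
G(317) - 1*494753 = (9982 + 31*317) - 1*494753 = (9982 + 9827) - 494753 = 19809 - 494753 = -474944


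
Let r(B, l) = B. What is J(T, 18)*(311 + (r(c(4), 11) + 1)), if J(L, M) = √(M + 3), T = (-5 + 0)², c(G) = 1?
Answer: 313*√21 ≈ 1434.3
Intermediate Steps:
T = 25 (T = (-5)² = 25)
J(L, M) = √(3 + M)
J(T, 18)*(311 + (r(c(4), 11) + 1)) = √(3 + 18)*(311 + (1 + 1)) = √21*(311 + 2) = √21*313 = 313*√21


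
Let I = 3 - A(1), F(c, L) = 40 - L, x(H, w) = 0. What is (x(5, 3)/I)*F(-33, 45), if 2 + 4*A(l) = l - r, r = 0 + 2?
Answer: 0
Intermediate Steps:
r = 2
A(l) = -1 + l/4 (A(l) = -½ + (l - 1*2)/4 = -½ + (l - 2)/4 = -½ + (-2 + l)/4 = -½ + (-½ + l/4) = -1 + l/4)
I = 15/4 (I = 3 - (-1 + (¼)*1) = 3 - (-1 + ¼) = 3 - 1*(-¾) = 3 + ¾ = 15/4 ≈ 3.7500)
(x(5, 3)/I)*F(-33, 45) = (0/(15/4))*(40 - 1*45) = (0*(4/15))*(40 - 45) = 0*(-5) = 0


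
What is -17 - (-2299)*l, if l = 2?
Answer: 4581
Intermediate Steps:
-17 - (-2299)*l = -17 - (-2299)*2 = -17 - 121*(-38) = -17 + 4598 = 4581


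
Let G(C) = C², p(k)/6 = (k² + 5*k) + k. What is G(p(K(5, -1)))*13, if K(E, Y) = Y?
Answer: 11700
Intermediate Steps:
p(k) = 6*k² + 36*k (p(k) = 6*((k² + 5*k) + k) = 6*(k² + 6*k) = 6*k² + 36*k)
G(p(K(5, -1)))*13 = (6*(-1)*(6 - 1))²*13 = (6*(-1)*5)²*13 = (-30)²*13 = 900*13 = 11700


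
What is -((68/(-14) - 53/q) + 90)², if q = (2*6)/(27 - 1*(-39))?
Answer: -8346321/196 ≈ -42583.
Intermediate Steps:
q = 2/11 (q = 12/(27 + 39) = 12/66 = 12*(1/66) = 2/11 ≈ 0.18182)
-((68/(-14) - 53/q) + 90)² = -((68/(-14) - 53/2/11) + 90)² = -((68*(-1/14) - 53*11/2) + 90)² = -((-34/7 - 583/2) + 90)² = -(-4149/14 + 90)² = -(-2889/14)² = -1*8346321/196 = -8346321/196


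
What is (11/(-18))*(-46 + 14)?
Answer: 176/9 ≈ 19.556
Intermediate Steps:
(11/(-18))*(-46 + 14) = (11*(-1/18))*(-32) = -11/18*(-32) = 176/9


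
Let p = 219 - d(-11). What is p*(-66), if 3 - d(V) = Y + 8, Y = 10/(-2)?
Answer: -14454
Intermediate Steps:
Y = -5 (Y = 10*(-½) = -5)
d(V) = 0 (d(V) = 3 - (-5 + 8) = 3 - 1*3 = 3 - 3 = 0)
p = 219 (p = 219 - 1*0 = 219 + 0 = 219)
p*(-66) = 219*(-66) = -14454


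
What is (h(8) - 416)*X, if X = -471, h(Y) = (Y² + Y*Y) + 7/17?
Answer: 2302719/17 ≈ 1.3545e+5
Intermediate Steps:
h(Y) = 7/17 + 2*Y² (h(Y) = (Y² + Y²) + 7*(1/17) = 2*Y² + 7/17 = 7/17 + 2*Y²)
(h(8) - 416)*X = ((7/17 + 2*8²) - 416)*(-471) = ((7/17 + 2*64) - 416)*(-471) = ((7/17 + 128) - 416)*(-471) = (2183/17 - 416)*(-471) = -4889/17*(-471) = 2302719/17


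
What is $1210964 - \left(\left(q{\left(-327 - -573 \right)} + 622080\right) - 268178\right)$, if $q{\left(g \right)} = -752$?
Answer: $857814$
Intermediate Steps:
$1210964 - \left(\left(q{\left(-327 - -573 \right)} + 622080\right) - 268178\right) = 1210964 - \left(\left(-752 + 622080\right) - 268178\right) = 1210964 - \left(621328 - 268178\right) = 1210964 - 353150 = 857814$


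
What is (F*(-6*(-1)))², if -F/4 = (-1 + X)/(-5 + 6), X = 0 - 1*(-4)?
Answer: 5184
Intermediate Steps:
X = 4 (X = 0 + 4 = 4)
F = -12 (F = -4*(-1 + 4)/(-5 + 6) = -12/1 = -12 ≈ -12.000)
(F*(-6*(-1)))² = (-(-72)*(-1))² = (-12*6)² = (-72)² = 5184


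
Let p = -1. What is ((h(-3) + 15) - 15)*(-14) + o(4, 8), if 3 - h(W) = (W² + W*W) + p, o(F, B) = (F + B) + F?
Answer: 212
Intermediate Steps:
o(F, B) = B + 2*F (o(F, B) = (B + F) + F = B + 2*F)
h(W) = 4 - 2*W² (h(W) = 3 - ((W² + W*W) - 1) = 3 - ((W² + W²) - 1) = 3 - (2*W² - 1) = 3 - (-1 + 2*W²) = 3 + (1 - 2*W²) = 4 - 2*W²)
((h(-3) + 15) - 15)*(-14) + o(4, 8) = (((4 - 2*(-3)²) + 15) - 15)*(-14) + (8 + 2*4) = (((4 - 2*9) + 15) - 15)*(-14) + (8 + 8) = (((4 - 18) + 15) - 15)*(-14) + 16 = ((-14 + 15) - 15)*(-14) + 16 = (1 - 15)*(-14) + 16 = -14*(-14) + 16 = 196 + 16 = 212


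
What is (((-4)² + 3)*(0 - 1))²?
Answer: 361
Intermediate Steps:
(((-4)² + 3)*(0 - 1))² = ((16 + 3)*(-1))² = (19*(-1))² = (-19)² = 361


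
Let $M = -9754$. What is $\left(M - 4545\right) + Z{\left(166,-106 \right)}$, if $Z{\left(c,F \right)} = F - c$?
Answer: $-14571$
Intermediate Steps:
$\left(M - 4545\right) + Z{\left(166,-106 \right)} = \left(-9754 - 4545\right) - 272 = -14299 - 272 = -14571$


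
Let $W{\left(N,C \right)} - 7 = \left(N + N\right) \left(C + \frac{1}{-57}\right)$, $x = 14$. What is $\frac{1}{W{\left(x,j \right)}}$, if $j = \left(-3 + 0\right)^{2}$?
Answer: $\frac{57}{14735} \approx 0.0038683$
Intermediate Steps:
$j = 9$ ($j = \left(-3\right)^{2} = 9$)
$W{\left(N,C \right)} = 7 + 2 N \left(- \frac{1}{57} + C\right)$ ($W{\left(N,C \right)} = 7 + \left(N + N\right) \left(C + \frac{1}{-57}\right) = 7 + 2 N \left(C - \frac{1}{57}\right) = 7 + 2 N \left(- \frac{1}{57} + C\right)$)
$\frac{1}{W{\left(x,j \right)}} = \frac{1}{7 - \frac{28}{57} + 2 \cdot 9 \cdot 14} = \frac{1}{7 - \frac{28}{57} + 252} = \frac{1}{\frac{14735}{57}} = \frac{57}{14735}$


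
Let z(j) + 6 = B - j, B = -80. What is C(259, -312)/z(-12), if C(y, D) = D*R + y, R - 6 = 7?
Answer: 3797/74 ≈ 51.311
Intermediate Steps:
R = 13 (R = 6 + 7 = 13)
C(y, D) = y + 13*D (C(y, D) = D*13 + y = 13*D + y = y + 13*D)
z(j) = -86 - j (z(j) = -6 + (-80 - j) = -86 - j)
C(259, -312)/z(-12) = (259 + 13*(-312))/(-86 - 1*(-12)) = (259 - 4056)/(-86 + 12) = -3797/(-74) = -3797*(-1/74) = 3797/74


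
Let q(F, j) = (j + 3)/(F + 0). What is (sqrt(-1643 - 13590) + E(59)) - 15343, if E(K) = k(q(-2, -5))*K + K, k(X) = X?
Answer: -15225 + I*sqrt(15233) ≈ -15225.0 + 123.42*I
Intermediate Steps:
q(F, j) = (3 + j)/F
E(K) = 2*K (E(K) = ((3 - 5)/(-2))*K + K = (-1/2*(-2))*K + K = 1*K + K = K + K = 2*K)
(sqrt(-1643 - 13590) + E(59)) - 15343 = (sqrt(-1643 - 13590) + 2*59) - 15343 = (sqrt(-15233) + 118) - 15343 = (I*sqrt(15233) + 118) - 15343 = (118 + I*sqrt(15233)) - 15343 = -15225 + I*sqrt(15233)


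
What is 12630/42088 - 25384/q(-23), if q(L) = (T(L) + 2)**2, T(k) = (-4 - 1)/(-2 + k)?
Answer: -13353758285/2546324 ≈ -5244.3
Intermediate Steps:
T(k) = -5/(-2 + k)
q(L) = (2 - 5/(-2 + L))**2 (q(L) = (-5/(-2 + L) + 2)**2 = (2 - 5/(-2 + L))**2)
12630/42088 - 25384/q(-23) = 12630/42088 - 25384*(-2 - 23)**2/(-9 + 2*(-23))**2 = 12630*(1/42088) - 25384*625/(-9 - 46)**2 = 6315/21044 - 25384/((-55)**2*(1/625)) = 6315/21044 - 25384/(3025*(1/625)) = 6315/21044 - 25384/121/25 = 6315/21044 - 25384*25/121 = 6315/21044 - 634600/121 = -13353758285/2546324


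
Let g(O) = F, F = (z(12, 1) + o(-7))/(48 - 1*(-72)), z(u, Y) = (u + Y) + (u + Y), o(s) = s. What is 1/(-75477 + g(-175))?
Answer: -120/9057221 ≈ -1.3249e-5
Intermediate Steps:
z(u, Y) = 2*Y + 2*u (z(u, Y) = (Y + u) + (Y + u) = 2*Y + 2*u)
F = 19/120 (F = ((2*1 + 2*12) - 7)/(48 - 1*(-72)) = ((2 + 24) - 7)/(48 + 72) = (26 - 7)/120 = 19*(1/120) = 19/120 ≈ 0.15833)
g(O) = 19/120
1/(-75477 + g(-175)) = 1/(-75477 + 19/120) = 1/(-9057221/120) = -120/9057221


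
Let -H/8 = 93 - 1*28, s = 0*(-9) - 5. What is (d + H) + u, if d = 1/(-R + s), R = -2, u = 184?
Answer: -1009/3 ≈ -336.33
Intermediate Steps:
s = -5 (s = 0 - 5 = -5)
H = -520 (H = -8*(93 - 1*28) = -8*(93 - 28) = -8*65 = -520)
d = -⅓ (d = 1/(-1*(-2) - 5) = 1/(2 - 5) = 1/(-3) = -⅓ ≈ -0.33333)
(d + H) + u = (-⅓ - 520) + 184 = -1561/3 + 184 = -1009/3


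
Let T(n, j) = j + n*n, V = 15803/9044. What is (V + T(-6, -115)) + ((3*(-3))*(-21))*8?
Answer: 12975855/9044 ≈ 1434.7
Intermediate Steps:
V = 15803/9044 (V = 15803*(1/9044) = 15803/9044 ≈ 1.7473)
T(n, j) = j + n**2
(V + T(-6, -115)) + ((3*(-3))*(-21))*8 = (15803/9044 + (-115 + (-6)**2)) + ((3*(-3))*(-21))*8 = (15803/9044 + (-115 + 36)) - 9*(-21)*8 = (15803/9044 - 79) + 189*8 = -698673/9044 + 1512 = 12975855/9044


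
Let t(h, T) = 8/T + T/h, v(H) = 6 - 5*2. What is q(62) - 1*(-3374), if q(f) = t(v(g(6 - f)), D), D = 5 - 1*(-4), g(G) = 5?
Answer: 121415/36 ≈ 3372.6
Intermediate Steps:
v(H) = -4 (v(H) = 6 - 10 = -4)
D = 9 (D = 5 + 4 = 9)
q(f) = -49/36 (q(f) = 8/9 + 9/(-4) = 8*(1/9) + 9*(-1/4) = 8/9 - 9/4 = -49/36)
q(62) - 1*(-3374) = -49/36 - 1*(-3374) = -49/36 + 3374 = 121415/36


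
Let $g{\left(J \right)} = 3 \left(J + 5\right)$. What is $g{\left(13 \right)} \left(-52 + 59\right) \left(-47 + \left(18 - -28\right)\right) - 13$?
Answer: $-391$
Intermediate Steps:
$g{\left(J \right)} = 15 + 3 J$ ($g{\left(J \right)} = 3 \left(5 + J\right) = 15 + 3 J$)
$g{\left(13 \right)} \left(-52 + 59\right) \left(-47 + \left(18 - -28\right)\right) - 13 = \left(15 + 3 \cdot 13\right) \left(-52 + 59\right) \left(-47 + \left(18 - -28\right)\right) - 13 = \left(15 + 39\right) 7 \left(-47 + \left(18 + 28\right)\right) - 13 = 54 \cdot 7 \left(-47 + 46\right) - 13 = 54 \cdot 7 \left(-1\right) - 13 = 54 \left(-7\right) - 13 = -378 - 13 = -391$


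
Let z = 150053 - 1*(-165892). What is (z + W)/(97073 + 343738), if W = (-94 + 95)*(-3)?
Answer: 105314/146937 ≈ 0.71673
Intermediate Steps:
z = 315945 (z = 150053 + 165892 = 315945)
W = -3 (W = 1*(-3) = -3)
(z + W)/(97073 + 343738) = (315945 - 3)/(97073 + 343738) = 315942/440811 = 315942*(1/440811) = 105314/146937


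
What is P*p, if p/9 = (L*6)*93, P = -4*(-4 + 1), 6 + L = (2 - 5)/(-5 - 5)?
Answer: -1717524/5 ≈ -3.4351e+5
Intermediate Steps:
L = -57/10 (L = -6 + (2 - 5)/(-5 - 5) = -6 - 3/(-10) = -6 - 3*(-⅒) = -6 + 3/10 = -57/10 ≈ -5.7000)
P = 12 (P = -4*(-3) = 12)
p = -143127/5 (p = 9*(-57/10*6*93) = 9*(-171/5*93) = 9*(-15903/5) = -143127/5 ≈ -28625.)
P*p = 12*(-143127/5) = -1717524/5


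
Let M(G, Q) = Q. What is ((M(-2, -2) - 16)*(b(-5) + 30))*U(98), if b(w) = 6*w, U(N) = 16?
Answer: 0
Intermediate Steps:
((M(-2, -2) - 16)*(b(-5) + 30))*U(98) = ((-2 - 16)*(6*(-5) + 30))*16 = -18*(-30 + 30)*16 = -18*0*16 = 0*16 = 0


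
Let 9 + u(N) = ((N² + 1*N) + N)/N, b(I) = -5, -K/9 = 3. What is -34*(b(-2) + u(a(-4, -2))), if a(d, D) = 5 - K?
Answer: -680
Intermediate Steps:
K = -27 (K = -9*3 = -27)
a(d, D) = 32 (a(d, D) = 5 - 1*(-27) = 5 + 27 = 32)
u(N) = -9 + (N² + 2*N)/N (u(N) = -9 + ((N² + 1*N) + N)/N = -9 + ((N² + N) + N)/N = -9 + ((N + N²) + N)/N = -9 + (N² + 2*N)/N)
-34*(b(-2) + u(a(-4, -2))) = -34*(-5 + (-7 + 32)) = -34*(-5 + 25) = -34*20 = -680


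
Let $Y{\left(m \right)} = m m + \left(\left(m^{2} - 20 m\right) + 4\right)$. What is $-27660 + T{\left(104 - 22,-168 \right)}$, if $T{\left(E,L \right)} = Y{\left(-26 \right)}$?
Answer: $-25784$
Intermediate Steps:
$Y{\left(m \right)} = 4 - 20 m + 2 m^{2}$ ($Y{\left(m \right)} = m^{2} + \left(4 + m^{2} - 20 m\right) = 4 - 20 m + 2 m^{2}$)
$T{\left(E,L \right)} = 1876$ ($T{\left(E,L \right)} = 4 - -520 + 2 \left(-26\right)^{2} = 4 + 520 + 2 \cdot 676 = 4 + 520 + 1352 = 1876$)
$-27660 + T{\left(104 - 22,-168 \right)} = -27660 + 1876 = -25784$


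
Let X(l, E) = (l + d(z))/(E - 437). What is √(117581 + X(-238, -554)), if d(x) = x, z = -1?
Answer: √115474302910/991 ≈ 342.90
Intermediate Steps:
X(l, E) = (-1 + l)/(-437 + E) (X(l, E) = (l - 1)/(E - 437) = (-1 + l)/(-437 + E))
√(117581 + X(-238, -554)) = √(117581 + (-1 - 238)/(-437 - 554)) = √(117581 - 239/(-991)) = √(117581 - 1/991*(-239)) = √(117581 + 239/991) = √(116523010/991) = √115474302910/991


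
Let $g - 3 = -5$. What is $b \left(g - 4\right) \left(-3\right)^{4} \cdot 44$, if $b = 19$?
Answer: $-406296$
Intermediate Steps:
$g = -2$ ($g = 3 - 5 = -2$)
$b \left(g - 4\right) \left(-3\right)^{4} \cdot 44 = 19 \left(-2 - 4\right) \left(-3\right)^{4} \cdot 44 = 19 \left(\left(-6\right) 81\right) 44 = 19 \left(-486\right) 44 = \left(-9234\right) 44 = -406296$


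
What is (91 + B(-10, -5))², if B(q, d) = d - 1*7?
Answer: 6241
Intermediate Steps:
B(q, d) = -7 + d (B(q, d) = d - 7 = -7 + d)
(91 + B(-10, -5))² = (91 + (-7 - 5))² = (91 - 12)² = 79² = 6241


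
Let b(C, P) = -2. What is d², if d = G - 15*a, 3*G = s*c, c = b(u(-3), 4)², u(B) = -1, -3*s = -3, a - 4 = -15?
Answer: 249001/9 ≈ 27667.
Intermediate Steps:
a = -11 (a = 4 - 15 = -11)
s = 1 (s = -⅓*(-3) = 1)
c = 4 (c = (-2)² = 4)
G = 4/3 (G = (1*4)/3 = (⅓)*4 = 4/3 ≈ 1.3333)
d = 499/3 (d = 4/3 - 15*(-11) = 4/3 + 165 = 499/3 ≈ 166.33)
d² = (499/3)² = 249001/9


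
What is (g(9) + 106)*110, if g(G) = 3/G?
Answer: 35090/3 ≈ 11697.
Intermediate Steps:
(g(9) + 106)*110 = (3/9 + 106)*110 = (3*(⅑) + 106)*110 = (⅓ + 106)*110 = (319/3)*110 = 35090/3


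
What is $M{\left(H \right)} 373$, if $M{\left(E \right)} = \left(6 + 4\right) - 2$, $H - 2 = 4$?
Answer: $2984$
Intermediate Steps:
$H = 6$ ($H = 2 + 4 = 6$)
$M{\left(E \right)} = 8$ ($M{\left(E \right)} = 10 - 2 = 8$)
$M{\left(H \right)} 373 = 8 \cdot 373 = 2984$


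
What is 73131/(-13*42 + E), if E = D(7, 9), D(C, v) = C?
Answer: -73131/539 ≈ -135.68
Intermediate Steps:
E = 7
73131/(-13*42 + E) = 73131/(-13*42 + 7) = 73131/(-546 + 7) = 73131/(-539) = 73131*(-1/539) = -73131/539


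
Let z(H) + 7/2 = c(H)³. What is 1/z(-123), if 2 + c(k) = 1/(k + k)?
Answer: -14886936/171927433 ≈ -0.086589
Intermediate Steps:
c(k) = -2 + 1/(2*k) (c(k) = -2 + 1/(k + k) = -2 + 1/(2*k))
z(H) = -7/2 + (-2 + 1/(2*H))³
1/z(-123) = 1/(-7/2 - ⅛*(-1 + 4*(-123))³/(-123)³) = 1/(-7/2 - ⅛*(-1/1860867)*(-1 - 492)³) = 1/(-7/2 - ⅛*(-1/1860867)*(-493)³) = 1/(-7/2 - ⅛*(-1/1860867)*(-119823157)) = 1/(-7/2 - 119823157/14886936) = 1/(-171927433/14886936) = -14886936/171927433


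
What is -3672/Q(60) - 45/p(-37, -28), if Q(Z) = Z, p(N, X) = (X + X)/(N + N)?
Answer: -16893/140 ≈ -120.66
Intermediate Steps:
p(N, X) = X/N (p(N, X) = (2*X)/((2*N)) = (2*X)*(1/(2*N)) = X/N)
-3672/Q(60) - 45/p(-37, -28) = -3672/60 - 45/((-28/(-37))) = -3672*1/60 - 45/((-28*(-1/37))) = -306/5 - 45/28/37 = -306/5 - 45*37/28 = -306/5 - 1665/28 = -16893/140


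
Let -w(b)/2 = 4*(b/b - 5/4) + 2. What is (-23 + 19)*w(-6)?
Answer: 8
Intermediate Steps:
w(b) = -2 (w(b) = -2*(4*(b/b - 5/4) + 2) = -2*(4*(1 - 5*¼) + 2) = -2*(4*(1 - 5/4) + 2) = -2*(4*(-¼) + 2) = -2*(-1 + 2) = -2*1 = -2)
(-23 + 19)*w(-6) = (-23 + 19)*(-2) = -4*(-2) = 8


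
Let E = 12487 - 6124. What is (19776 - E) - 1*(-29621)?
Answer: 43034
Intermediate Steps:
E = 6363
(19776 - E) - 1*(-29621) = (19776 - 1*6363) - 1*(-29621) = (19776 - 6363) + 29621 = 13413 + 29621 = 43034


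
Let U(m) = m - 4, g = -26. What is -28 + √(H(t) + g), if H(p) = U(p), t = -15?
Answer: -28 + 3*I*√5 ≈ -28.0 + 6.7082*I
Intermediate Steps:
U(m) = -4 + m
H(p) = -4 + p
-28 + √(H(t) + g) = -28 + √((-4 - 15) - 26) = -28 + √(-19 - 26) = -28 + √(-45) = -28 + 3*I*√5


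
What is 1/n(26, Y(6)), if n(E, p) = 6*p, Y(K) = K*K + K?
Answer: 1/252 ≈ 0.0039683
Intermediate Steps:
Y(K) = K + K² (Y(K) = K² + K = K + K²)
1/n(26, Y(6)) = 1/(6*(6*(1 + 6))) = 1/(6*(6*7)) = 1/(6*42) = 1/252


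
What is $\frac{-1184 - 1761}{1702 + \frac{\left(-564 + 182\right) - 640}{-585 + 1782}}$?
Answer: $- \frac{503595}{290896} \approx -1.7312$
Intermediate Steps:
$\frac{-1184 - 1761}{1702 + \frac{\left(-564 + 182\right) - 640}{-585 + 1782}} = - \frac{2945}{1702 + \frac{-382 - 640}{1197}} = - \frac{2945}{1702 - \frac{146}{171}} = - \frac{2945}{\frac{290896}{171}} = \left(-2945\right) \frac{171}{290896} = - \frac{503595}{290896}$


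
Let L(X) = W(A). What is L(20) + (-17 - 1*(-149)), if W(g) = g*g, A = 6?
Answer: 168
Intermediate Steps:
W(g) = g**2
L(X) = 36 (L(X) = 6**2 = 36)
L(20) + (-17 - 1*(-149)) = 36 + (-17 - 1*(-149)) = 36 + (-17 + 149) = 36 + 132 = 168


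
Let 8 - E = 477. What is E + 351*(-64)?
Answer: -22933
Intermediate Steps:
E = -469 (E = 8 - 1*477 = 8 - 477 = -469)
E + 351*(-64) = -469 + 351*(-64) = -469 - 22464 = -22933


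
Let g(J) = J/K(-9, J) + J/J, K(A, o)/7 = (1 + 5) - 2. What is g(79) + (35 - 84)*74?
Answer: -101421/28 ≈ -3622.2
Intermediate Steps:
K(A, o) = 28 (K(A, o) = 7*((1 + 5) - 2) = 7*(6 - 2) = 7*4 = 28)
g(J) = 1 + J/28 (g(J) = J/28 + J/J = J*(1/28) + 1 = J/28 + 1 = 1 + J/28)
g(79) + (35 - 84)*74 = (1 + (1/28)*79) + (35 - 84)*74 = (1 + 79/28) - 49*74 = 107/28 - 3626 = -101421/28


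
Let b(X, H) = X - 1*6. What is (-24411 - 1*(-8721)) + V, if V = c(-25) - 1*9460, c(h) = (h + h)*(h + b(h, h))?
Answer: -22350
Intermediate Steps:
b(X, H) = -6 + X (b(X, H) = X - 6 = -6 + X)
c(h) = 2*h*(-6 + 2*h) (c(h) = (h + h)*(h + (-6 + h)) = (2*h)*(-6 + 2*h) = 2*h*(-6 + 2*h))
V = -6660 (V = 4*(-25)*(-3 - 25) - 1*9460 = 4*(-25)*(-28) - 9460 = 2800 - 9460 = -6660)
(-24411 - 1*(-8721)) + V = (-24411 - 1*(-8721)) - 6660 = (-24411 + 8721) - 6660 = -15690 - 6660 = -22350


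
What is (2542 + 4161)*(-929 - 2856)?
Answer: -25370855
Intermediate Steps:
(2542 + 4161)*(-929 - 2856) = 6703*(-3785) = -25370855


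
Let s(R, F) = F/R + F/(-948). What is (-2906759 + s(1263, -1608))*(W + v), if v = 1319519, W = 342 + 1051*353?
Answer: -163465771096943504/33259 ≈ -4.9149e+12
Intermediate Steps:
W = 371345 (W = 342 + 371003 = 371345)
s(R, F) = -F/948 + F/R (s(R, F) = F/R + F*(-1/948) = F/R - F/948 = -F/948 + F/R)
(-2906759 + s(1263, -1608))*(W + v) = (-2906759 + (-1/948*(-1608) - 1608/1263))*(371345 + 1319519) = (-2906759 + (134/79 - 1608*1/1263))*1690864 = (-2906759 + (134/79 - 536/421))*1690864 = (-2906759 + 14070/33259)*1690864 = -96675883511/33259*1690864 = -163465771096943504/33259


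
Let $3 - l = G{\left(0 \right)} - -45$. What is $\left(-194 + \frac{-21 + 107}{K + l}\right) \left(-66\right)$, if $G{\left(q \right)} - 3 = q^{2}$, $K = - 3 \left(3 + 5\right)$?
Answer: $\frac{296384}{23} \approx 12886.0$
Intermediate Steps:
$K = -24$ ($K = \left(-3\right) 8 = -24$)
$G{\left(q \right)} = 3 + q^{2}$
$l = -45$ ($l = 3 - \left(\left(3 + 0^{2}\right) - -45\right) = 3 - \left(\left(3 + 0\right) + 45\right) = 3 - \left(3 + 45\right) = 3 - 48 = -45$)
$\left(-194 + \frac{-21 + 107}{K + l}\right) \left(-66\right) = \left(-194 + \frac{-21 + 107}{-24 - 45}\right) \left(-66\right) = \left(-194 + \frac{86}{-69}\right) \left(-66\right) = \left(-194 + 86 \left(- \frac{1}{69}\right)\right) \left(-66\right) = \left(-194 - \frac{86}{69}\right) \left(-66\right) = \left(- \frac{13472}{69}\right) \left(-66\right) = \frac{296384}{23}$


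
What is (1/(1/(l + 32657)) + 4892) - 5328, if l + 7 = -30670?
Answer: 1544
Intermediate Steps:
l = -30677 (l = -7 - 30670 = -30677)
(1/(1/(l + 32657)) + 4892) - 5328 = (1/(1/(-30677 + 32657)) + 4892) - 5328 = (1/(1/1980) + 4892) - 5328 = (1980 + 4892) - 5328 = 6872 - 5328 = 1544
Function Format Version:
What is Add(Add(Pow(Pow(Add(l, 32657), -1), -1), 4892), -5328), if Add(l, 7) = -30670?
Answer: 1544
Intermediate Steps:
l = -30677 (l = Add(-7, -30670) = -30677)
Add(Add(Pow(Pow(Add(l, 32657), -1), -1), 4892), -5328) = Add(Add(Pow(Pow(Add(-30677, 32657), -1), -1), 4892), -5328) = Add(Add(Pow(Pow(1980, -1), -1), 4892), -5328) = Add(Add(Pow(Rational(1, 1980), -1), 4892), -5328) = Add(Add(1980, 4892), -5328) = Add(6872, -5328) = 1544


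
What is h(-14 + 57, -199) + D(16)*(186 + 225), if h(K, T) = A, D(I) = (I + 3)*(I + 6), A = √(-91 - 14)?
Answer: 171798 + I*√105 ≈ 1.718e+5 + 10.247*I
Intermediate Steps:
A = I*√105 (A = √(-105) = I*√105 ≈ 10.247*I)
D(I) = (3 + I)*(6 + I)
h(K, T) = I*√105
h(-14 + 57, -199) + D(16)*(186 + 225) = I*√105 + (18 + 16² + 9*16)*(186 + 225) = I*√105 + (18 + 256 + 144)*411 = I*√105 + 418*411 = I*√105 + 171798 = 171798 + I*√105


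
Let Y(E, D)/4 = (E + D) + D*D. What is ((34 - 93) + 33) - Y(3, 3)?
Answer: -86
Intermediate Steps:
Y(E, D) = 4*D + 4*E + 4*D² (Y(E, D) = 4*((E + D) + D*D) = 4*((D + E) + D²) = 4*(D + E + D²) = 4*D + 4*E + 4*D²)
((34 - 93) + 33) - Y(3, 3) = ((34 - 93) + 33) - (4*3 + 4*3 + 4*3²) = (-59 + 33) - (12 + 12 + 4*9) = -26 - (12 + 12 + 36) = -26 - 1*60 = -26 - 60 = -86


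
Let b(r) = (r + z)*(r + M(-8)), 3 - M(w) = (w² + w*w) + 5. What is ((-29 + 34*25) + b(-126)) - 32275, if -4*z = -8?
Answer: 290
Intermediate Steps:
M(w) = -2 - 2*w² (M(w) = 3 - ((w² + w*w) + 5) = 3 - ((w² + w²) + 5) = 3 - (2*w² + 5) = 3 - (5 + 2*w²) = 3 + (-5 - 2*w²) = -2 - 2*w²)
z = 2 (z = -¼*(-8) = 2)
b(r) = (-130 + r)*(2 + r) (b(r) = (r + 2)*(r + (-2 - 2*(-8)²)) = (2 + r)*(r + (-2 - 2*64)) = (2 + r)*(r + (-2 - 128)) = (2 + r)*(r - 130) = (2 + r)*(-130 + r) = (-130 + r)*(2 + r))
((-29 + 34*25) + b(-126)) - 32275 = ((-29 + 34*25) + (-260 + (-126)² - 128*(-126))) - 32275 = ((-29 + 850) + (-260 + 15876 + 16128)) - 32275 = (821 + 31744) - 32275 = 32565 - 32275 = 290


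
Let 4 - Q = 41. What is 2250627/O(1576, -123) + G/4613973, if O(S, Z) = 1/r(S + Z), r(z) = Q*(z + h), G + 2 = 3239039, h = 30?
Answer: -189932897583479268/1537991 ≈ -1.2349e+11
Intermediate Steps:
Q = -37 (Q = 4 - 1*41 = 4 - 41 = -37)
G = 3239037 (G = -2 + 3239039 = 3239037)
r(z) = -1110 - 37*z (r(z) = -37*(z + 30) = -37*(30 + z) = -1110 - 37*z)
O(S, Z) = 1/(-1110 - 37*S - 37*Z) (O(S, Z) = 1/(-1110 - 37*(S + Z)) = 1/(-1110 + (-37*S - 37*Z)) = 1/(-1110 - 37*S - 37*Z))
2250627/O(1576, -123) + G/4613973 = 2250627/((1/(37*(-30 - 1*1576 - 1*(-123))))) + 3239037/4613973 = 2250627/((1/(37*(-30 - 1576 + 123)))) + 3239037*(1/4613973) = 2250627/(((1/37)/(-1483))) + 1079679/1537991 = 2250627/(((1/37)*(-1/1483))) + 1079679/1537991 = 2250627/(-1/54871) + 1079679/1537991 = 2250627*(-54871) + 1079679/1537991 = -123494154117 + 1079679/1537991 = -189932897583479268/1537991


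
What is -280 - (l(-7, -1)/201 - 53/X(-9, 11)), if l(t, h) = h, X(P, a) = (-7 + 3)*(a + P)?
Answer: -460885/1608 ≈ -286.62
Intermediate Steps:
X(P, a) = -4*P - 4*a (X(P, a) = -4*(P + a) = -4*P - 4*a)
-280 - (l(-7, -1)/201 - 53/X(-9, 11)) = -280 - (-1/201 - 53/(-4*(-9) - 4*11)) = -280 - (-1*1/201 - 53/(36 - 44)) = -280 - (-1/201 - 53/(-8)) = -280 - (-1/201 - 53*(-⅛)) = -280 - (-1/201 + 53/8) = -280 - 1*10645/1608 = -280 - 10645/1608 = -460885/1608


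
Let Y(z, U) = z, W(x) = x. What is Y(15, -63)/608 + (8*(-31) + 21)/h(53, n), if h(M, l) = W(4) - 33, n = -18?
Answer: 138451/17632 ≈ 7.8523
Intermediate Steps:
h(M, l) = -29 (h(M, l) = 4 - 33 = -29)
Y(15, -63)/608 + (8*(-31) + 21)/h(53, n) = 15/608 + (8*(-31) + 21)/(-29) = 15*(1/608) + (-248 + 21)*(-1/29) = 15/608 - 227*(-1/29) = 15/608 + 227/29 = 138451/17632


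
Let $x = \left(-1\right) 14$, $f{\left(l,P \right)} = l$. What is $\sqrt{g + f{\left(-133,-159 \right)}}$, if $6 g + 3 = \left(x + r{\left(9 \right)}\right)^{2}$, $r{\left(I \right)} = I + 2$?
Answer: $2 i \sqrt{33} \approx 11.489 i$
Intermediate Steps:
$x = -14$
$r{\left(I \right)} = 2 + I$
$g = 1$ ($g = - \frac{1}{2} + \frac{\left(-14 + \left(2 + 9\right)\right)^{2}}{6} = - \frac{1}{2} + \frac{\left(-14 + 11\right)^{2}}{6} = - \frac{1}{2} + \frac{\left(-3\right)^{2}}{6} = - \frac{1}{2} + \frac{1}{6} \cdot 9 = - \frac{1}{2} + \frac{3}{2} = 1$)
$\sqrt{g + f{\left(-133,-159 \right)}} = \sqrt{1 - 133} = \sqrt{-132} = 2 i \sqrt{33}$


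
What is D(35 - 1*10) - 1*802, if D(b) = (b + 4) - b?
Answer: -798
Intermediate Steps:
D(b) = 4 (D(b) = (4 + b) - b = 4)
D(35 - 1*10) - 1*802 = 4 - 1*802 = 4 - 802 = -798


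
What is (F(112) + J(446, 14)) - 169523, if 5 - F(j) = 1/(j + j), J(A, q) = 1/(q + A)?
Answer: -4366783739/25760 ≈ -1.6952e+5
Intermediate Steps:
J(A, q) = 1/(A + q)
F(j) = 5 - 1/(2*j) (F(j) = 5 - 1/(j + j) = 5 - 1/(2*j))
(F(112) + J(446, 14)) - 169523 = ((5 - ½/112) + 1/(446 + 14)) - 169523 = ((5 - ½*1/112) + 1/460) - 169523 = ((5 - 1/224) + 1/460) - 169523 = (1119/224 + 1/460) - 169523 = 128741/25760 - 169523 = -4366783739/25760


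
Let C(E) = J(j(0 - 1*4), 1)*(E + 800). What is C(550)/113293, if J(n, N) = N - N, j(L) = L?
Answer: 0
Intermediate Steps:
J(n, N) = 0
C(E) = 0 (C(E) = 0*(E + 800) = 0*(800 + E) = 0)
C(550)/113293 = 0/113293 = 0*(1/113293) = 0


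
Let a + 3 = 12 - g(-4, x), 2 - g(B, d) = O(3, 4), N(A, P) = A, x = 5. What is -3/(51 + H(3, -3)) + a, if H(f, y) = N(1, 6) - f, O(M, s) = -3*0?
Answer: 340/49 ≈ 6.9388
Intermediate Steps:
O(M, s) = 0
g(B, d) = 2 (g(B, d) = 2 - 1*0 = 2 + 0 = 2)
H(f, y) = 1 - f
a = 7 (a = -3 + (12 - 1*2) = -3 + (12 - 2) = -3 + 10 = 7)
-3/(51 + H(3, -3)) + a = -3/(51 + (1 - 1*3)) + 7 = -3/(51 + (1 - 3)) + 7 = -3/(51 - 2) + 7 = -3/49 + 7 = 340/49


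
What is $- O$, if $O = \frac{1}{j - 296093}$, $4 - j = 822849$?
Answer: $\frac{1}{1118938} \approx 8.937 \cdot 10^{-7}$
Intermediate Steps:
$j = -822845$ ($j = 4 - 822849 = -822845$)
$O = - \frac{1}{1118938}$ ($O = \frac{1}{-822845 - 296093} = \frac{1}{-1118938} = - \frac{1}{1118938} \approx -8.937 \cdot 10^{-7}$)
$- O = \left(-1\right) \left(- \frac{1}{1118938}\right) = \frac{1}{1118938}$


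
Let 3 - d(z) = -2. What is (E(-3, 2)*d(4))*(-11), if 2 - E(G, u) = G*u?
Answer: -440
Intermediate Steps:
d(z) = 5 (d(z) = 3 - 1*(-2) = 3 + 2 = 5)
E(G, u) = 2 - G*u
(E(-3, 2)*d(4))*(-11) = ((2 - 1*(-3)*2)*5)*(-11) = ((2 + 6)*5)*(-11) = (8*5)*(-11) = 40*(-11) = -440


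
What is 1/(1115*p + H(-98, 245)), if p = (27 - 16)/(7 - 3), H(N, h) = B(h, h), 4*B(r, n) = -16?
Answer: 4/12249 ≈ 0.00032656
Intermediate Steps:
B(r, n) = -4 (B(r, n) = (¼)*(-16) = -4)
H(N, h) = -4
p = 11/4 ≈ 2.7500
1/(1115*p + H(-98, 245)) = 1/(1115*(11/4) - 4) = 1/(12265/4 - 4) = 1/(12249/4) = 4/12249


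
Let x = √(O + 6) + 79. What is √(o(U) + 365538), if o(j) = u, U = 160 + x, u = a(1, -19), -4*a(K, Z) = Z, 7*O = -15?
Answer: √1462171/2 ≈ 604.60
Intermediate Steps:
O = -15/7 (O = (⅐)*(-15) = -15/7 ≈ -2.1429)
x = 79 + 3*√21/7 (x = √(-15/7 + 6) + 79 = √(27/7) + 79 = 3*√21/7 + 79 = 79 + 3*√21/7 ≈ 80.964)
a(K, Z) = -Z/4
u = 19/4 (u = -¼*(-19) = 19/4 ≈ 4.7500)
U = 239 + 3*√21/7 (U = 160 + (79 + 3*√21/7) = 239 + 3*√21/7 ≈ 240.96)
o(j) = 19/4
√(o(U) + 365538) = √(19/4 + 365538) = √(1462171/4) = √1462171/2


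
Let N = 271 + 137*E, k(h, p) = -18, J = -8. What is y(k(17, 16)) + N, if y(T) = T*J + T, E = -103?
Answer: -13714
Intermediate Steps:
y(T) = -7*T (y(T) = T*(-8) + T = -8*T + T = -7*T)
N = -13840 (N = 271 + 137*(-103) = 271 - 14111 = -13840)
y(k(17, 16)) + N = -7*(-18) - 13840 = 126 - 13840 = -13714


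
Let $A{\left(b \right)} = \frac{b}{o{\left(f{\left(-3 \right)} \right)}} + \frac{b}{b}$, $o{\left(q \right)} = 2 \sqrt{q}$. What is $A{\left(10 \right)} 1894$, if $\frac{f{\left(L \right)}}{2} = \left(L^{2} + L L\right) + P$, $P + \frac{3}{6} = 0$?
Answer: $1894 + \frac{1894 \sqrt{35}}{7} \approx 3494.7$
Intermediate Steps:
$P = - \frac{1}{2}$ ($P = - \frac{1}{2} + 0 = - \frac{1}{2} \approx -0.5$)
$f{\left(L \right)} = -1 + 4 L^{2}$ ($f{\left(L \right)} = 2 \left(\left(L^{2} + L L\right) - \frac{1}{2}\right) = 2 \left(\left(L^{2} + L^{2}\right) - \frac{1}{2}\right) = 2 \left(2 L^{2} - \frac{1}{2}\right) = 2 \left(- \frac{1}{2} + 2 L^{2}\right) = -1 + 4 L^{2}$)
$A{\left(b \right)} = 1 + \frac{b \sqrt{35}}{70}$ ($A{\left(b \right)} = \frac{b}{2 \sqrt{-1 + 4 \left(-3\right)^{2}}} + \frac{b}{b} = \frac{b}{2 \sqrt{-1 + 4 \cdot 9}} + 1 = \frac{b}{2 \sqrt{-1 + 36}} + 1 = \frac{b}{2 \sqrt{35}} + 1 = b \frac{\sqrt{35}}{70} + 1 = \frac{b \sqrt{35}}{70} + 1 = 1 + \frac{b \sqrt{35}}{70}$)
$A{\left(10 \right)} 1894 = \left(1 + \frac{1}{70} \cdot 10 \sqrt{35}\right) 1894 = \left(1 + \frac{\sqrt{35}}{7}\right) 1894 = 1894 + \frac{1894 \sqrt{35}}{7}$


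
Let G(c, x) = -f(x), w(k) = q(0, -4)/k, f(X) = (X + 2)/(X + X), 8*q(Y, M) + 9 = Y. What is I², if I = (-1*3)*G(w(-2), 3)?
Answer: 25/4 ≈ 6.2500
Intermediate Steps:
q(Y, M) = -9/8 + Y/8
f(X) = (2 + X)/(2*X) (f(X) = (2 + X)/((2*X)) = (2 + X)*(1/(2*X)) = (2 + X)/(2*X))
w(k) = -9/(8*k) (w(k) = (-9/8 + (⅛)*0)/k = (-9/8 + 0)/k = -9/(8*k))
G(c, x) = -(2 + x)/(2*x)
I = 5/2 (I = (-1*3)*((½)*(-2 - 1*3)/3) = -3*(-2 - 3)/(2*3) = -3*(-5)/(2*3) = -3*(-⅚) = 5/2 ≈ 2.5000)
I² = (5/2)² = 25/4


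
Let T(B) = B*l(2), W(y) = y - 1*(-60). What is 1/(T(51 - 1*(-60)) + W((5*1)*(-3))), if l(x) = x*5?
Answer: 1/1155 ≈ 0.00086580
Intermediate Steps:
l(x) = 5*x
W(y) = 60 + y (W(y) = y + 60 = 60 + y)
T(B) = 10*B (T(B) = B*(5*2) = B*10 = 10*B)
1/(T(51 - 1*(-60)) + W((5*1)*(-3))) = 1/(10*(51 - 1*(-60)) + (60 + (5*1)*(-3))) = 1/(10*(51 + 60) + (60 + 5*(-3))) = 1/(10*111 + (60 - 15)) = 1/(1110 + 45) = 1/1155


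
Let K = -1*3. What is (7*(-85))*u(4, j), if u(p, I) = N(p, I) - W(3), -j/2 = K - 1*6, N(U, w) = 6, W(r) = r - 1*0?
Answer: -1785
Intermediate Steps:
K = -3
W(r) = r (W(r) = r + 0 = r)
j = 18 (j = -2*(-3 - 1*6) = -2*(-3 - 6) = -2*(-9) = 18)
u(p, I) = 3 (u(p, I) = 6 - 1*3 = 6 - 3 = 3)
(7*(-85))*u(4, j) = (7*(-85))*3 = -595*3 = -1785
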